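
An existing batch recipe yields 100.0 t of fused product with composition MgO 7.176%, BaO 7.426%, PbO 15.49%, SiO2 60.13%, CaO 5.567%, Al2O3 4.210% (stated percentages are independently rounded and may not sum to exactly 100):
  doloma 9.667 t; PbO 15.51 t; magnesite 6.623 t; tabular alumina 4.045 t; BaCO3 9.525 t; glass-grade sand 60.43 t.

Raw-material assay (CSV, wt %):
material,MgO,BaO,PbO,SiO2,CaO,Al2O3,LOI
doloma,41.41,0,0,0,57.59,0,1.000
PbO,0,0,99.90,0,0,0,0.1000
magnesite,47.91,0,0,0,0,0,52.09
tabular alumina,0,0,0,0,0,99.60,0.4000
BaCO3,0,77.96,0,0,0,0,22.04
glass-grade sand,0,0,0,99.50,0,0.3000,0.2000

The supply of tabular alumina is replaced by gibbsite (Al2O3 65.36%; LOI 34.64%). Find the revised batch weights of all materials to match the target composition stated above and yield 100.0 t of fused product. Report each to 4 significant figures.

Revised batch per 100.0 t fused product:
  doloma: 9.667 t
  PbO: 15.51 t
  magnesite: 6.623 t
  gibbsite: 6.164 t
  BaCO3: 9.525 t
  glass-grade sand: 60.43 t
Total batch = 107.9 t; LOI loss = 7.917 t

The whole derivation keeps full float precision at every stage — working values appear with 4-significant-digit rounding between the steps. Each reported value includes exactly one rounding — the derived quantities (yield, ignition loss, glass mass, six oxide percentages, totals) are carried starting from the weights per 100.0 t of glass in full precision exactly as shown in question or answer.
Per-oxide target masses for 100.0 t fused product:
  MgO: 7.176% × 100.0 = 7.176 t
  BaO: 7.426% × 100.0 = 7.426 t
  PbO: 15.49% × 100.0 = 15.49 t
  SiO2: 60.13% × 100.0 = 60.13 t
  CaO: 5.567% × 100.0 = 5.567 t
  Al2O3: 4.210% × 100.0 = 4.210 t
Oxide-by-oxide audit working from each reported weight, under the basis named above (sum by sum, the targets are met given rounding of the digits):
  MgO: 9.667·0.4141 + 6.623·0.4791 = 7.176 t (target 7.176 t)
  BaO: 9.525·0.7796 = 7.426 t (target 7.426 t)
  PbO: 15.51·0.9990 = 15.49 t (target 15.49 t)
  SiO2: 60.43·0.9950 = 60.13 t (target 60.13 t)
  CaO: 9.667·0.5759 = 5.567 t (target 5.567 t)
  Al2O3: 6.164·0.6536 + 60.43·0.003000 = 4.210 t (target 4.210 t)
Glass mass check: Σ batch − LOI loss = 100.0 t (per-oxide target masses sum to 100.0 t; the stated basis being 100.0 t — deltas are rounding alone).
Whole-batch sum: Σ batch = 107.9 t; the LOI term Σ batch·LOI equals 7.917 t; the yield ratio, glass ÷ batch: 92.66%.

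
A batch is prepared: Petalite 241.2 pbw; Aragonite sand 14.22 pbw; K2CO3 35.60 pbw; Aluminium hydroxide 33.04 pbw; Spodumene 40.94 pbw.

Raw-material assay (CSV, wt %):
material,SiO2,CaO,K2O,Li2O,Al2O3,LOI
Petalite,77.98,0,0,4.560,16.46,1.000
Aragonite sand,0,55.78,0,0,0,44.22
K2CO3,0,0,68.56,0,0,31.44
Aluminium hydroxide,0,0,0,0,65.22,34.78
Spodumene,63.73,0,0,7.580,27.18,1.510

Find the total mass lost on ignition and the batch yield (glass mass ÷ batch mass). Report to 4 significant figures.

Each numeric step keeps full float precision in all steps; in-progress results are displayed rounded to 4 significant figures between the steps; a single rounding finalizes every reported value. All derived quantities, including glass mass, yield, five oxide percentages, totals, LOI, are rebuilt from the weighed amounts for 333.0 pbw of glass in exact precision, as given in problem or answer.
Material-by-material LOI:
  Petalite: 241.2 × 0.01000 = 2.412 pbw
  Aragonite sand: 14.22 × 0.4422 = 6.288 pbw
  K2CO3: 35.60 × 0.3144 = 11.19 pbw
  Aluminium hydroxide: 33.04 × 0.3478 = 11.49 pbw
  Spodumene: 40.94 × 0.01510 = 0.6182 pbw
Total LOI = 32.00 pbw
Glass = batch − LOI = 365.0 − 32.00 = 333.0 pbw

LOI loss = 32.00 pbw; glass = 333.0 pbw; yield = 91.23%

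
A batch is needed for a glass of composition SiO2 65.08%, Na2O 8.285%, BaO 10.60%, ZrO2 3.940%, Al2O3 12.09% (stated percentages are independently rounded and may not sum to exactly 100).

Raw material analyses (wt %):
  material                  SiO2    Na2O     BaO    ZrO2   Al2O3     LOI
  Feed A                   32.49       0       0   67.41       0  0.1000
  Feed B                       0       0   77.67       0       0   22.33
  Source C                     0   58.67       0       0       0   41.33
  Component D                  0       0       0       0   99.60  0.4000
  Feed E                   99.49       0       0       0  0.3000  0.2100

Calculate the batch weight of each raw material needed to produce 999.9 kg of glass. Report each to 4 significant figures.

All internal work holds full precision at each step; working values appear rounded off to 4 significant figures on the page; every reported figure undergoes a single rounding. Derived quantities, which include net glass mass, yield, the five compositions, ignition loss, the totals, are rebuilt at full precision, as given in question or answer, using the weight values on 999.9 kg of glass.
The oxide mass targets at 999.9 kg glass:
  SiO2: 65.08% × 999.9 = 650.7 kg
  Na2O: 8.285% × 999.9 = 82.84 kg
  BaO: 10.60% × 999.9 = 106.0 kg
  ZrO2: 3.940% × 999.9 = 39.40 kg
  Al2O3: 12.09% × 999.9 = 120.9 kg
Per-oxide balance check from the weights as reported, relative to the basis at hand (every target is met by its sum up to rounding of the answer):
  SiO2: 58.44·0.3249 + 635.0·0.9949 = 650.7 kg (target 650.7 kg)
  Na2O: 141.2·0.5867 = 82.84 kg (target 82.84 kg)
  BaO: 136.5·0.7767 = 106.0 kg (target 106.0 kg)
  ZrO2: 58.44·0.6741 = 39.39 kg (target 39.40 kg)
  Al2O3: 119.5·0.9960 + 635.0·0.003000 = 120.9 kg (target 120.9 kg)
Glass-mass closure: total batch − LOI = 999.9 kg (per-oxide target masses sum to 999.9 kg; basis as stated: 999.9 kg — a pure rounding effect).
Batch grand total — Σ batch = 1091 kg; LOI loss = Σ batch·LOI = 90.71 kg; as yield: glass ÷ batch → 91.68%.

Batch per 999.9 kg glass:
  Feed A: 58.44 kg
  Feed B: 136.5 kg
  Source C: 141.2 kg
  Component D: 119.5 kg
  Feed E: 635.0 kg
Total batch = 1091 kg; LOI loss = 90.71 kg; yield = 91.68%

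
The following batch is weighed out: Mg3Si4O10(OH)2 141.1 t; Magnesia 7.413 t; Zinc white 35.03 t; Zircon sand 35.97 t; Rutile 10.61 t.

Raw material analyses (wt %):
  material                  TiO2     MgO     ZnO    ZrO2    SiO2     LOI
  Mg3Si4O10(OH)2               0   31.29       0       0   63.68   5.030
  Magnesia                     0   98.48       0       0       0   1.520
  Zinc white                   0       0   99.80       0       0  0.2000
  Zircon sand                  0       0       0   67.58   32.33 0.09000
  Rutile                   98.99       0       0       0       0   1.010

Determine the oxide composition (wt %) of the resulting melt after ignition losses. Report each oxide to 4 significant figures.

Values along the way appear rounded to four significant figures in the printout. The working math maintains full float precision through the solve — each reported result takes exactly one rounding — derived quantities, which include net glass mass, the yield, five oxide percentages, LOI, the totals, are rebuilt in exact precision, precisely as stated by the problem or the answer, using the weight values for 222.7 t of glass.
What the batch supplies per oxide:
  TiO2: 10.61·0.9899 = 10.50 t
  MgO: 141.1·0.3129 + 7.413·0.9848 = 51.45 t
  ZnO: 35.03·0.9980 = 34.96 t
  ZrO2: 35.97·0.6758 = 24.31 t
  SiO2: 141.1·0.6368 + 35.97·0.3233 = 101.5 t
LOI: 141.1·0.05030 + 7.413·0.01520 + 35.03·0.002000 + 35.97·9.000e-04 + 10.61·0.01010 = 7.420 t
Glass = total batch minus LOI = 230.1 − 7.420 = 222.7 t (equal to the oxide-mass sum)
each oxide over glass, ×100, is wt %

Glass mass = 222.7 t (batch 230.1 − LOI 7.420).
Composition: TiO2 4.716%, MgO 23.10%, ZnO 15.70%, ZrO2 10.92%, SiO2 45.57%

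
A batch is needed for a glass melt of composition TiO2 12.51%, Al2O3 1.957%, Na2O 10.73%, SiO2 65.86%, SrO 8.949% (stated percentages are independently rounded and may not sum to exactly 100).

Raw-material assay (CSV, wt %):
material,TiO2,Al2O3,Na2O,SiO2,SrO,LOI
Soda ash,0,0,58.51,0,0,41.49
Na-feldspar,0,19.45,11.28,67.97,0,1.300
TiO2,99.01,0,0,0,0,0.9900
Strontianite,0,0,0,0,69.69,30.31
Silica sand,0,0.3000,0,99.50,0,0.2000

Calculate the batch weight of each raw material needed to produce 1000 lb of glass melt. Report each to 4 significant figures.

Intermediates are printed rounded to four significant figures; all internal work keeps exact precision from first step to last — a single rounding finalizes every reported result — the derived quantities, including the totals, glass mass, five oxide percentages, the yield, ignition loss, are recomputed using the weight values for 1000 lb of glass in exact precision, exactly as shown in the problem or answer text.
The oxide mass targets at 1000 lb glass melt:
  TiO2: 12.51% × 1000 = 125.1 lb
  Al2O3: 1.957% × 1000 = 19.57 lb
  Na2O: 10.73% × 1000 = 107.3 lb
  SiO2: 65.86% × 1000 = 658.6 lb
  SrO: 8.949% × 1000 = 89.49 lb
Checking each oxide sum per the reported batch figures, per the basis as stated (target by target, the sums agree given rounding of the digits):
  TiO2: 126.4·0.9901 = 125.1 lb (target 125.1 lb)
  Al2O3: 91.37·0.1945 + 599.5·0.003000 = 19.57 lb (target 19.57 lb)
  Na2O: 165.8·0.5851 + 91.37·0.1128 = 107.3 lb (target 107.3 lb)
  SiO2: 91.37·0.6797 + 599.5·0.9950 = 658.6 lb (target 658.6 lb)
  SrO: 128.4·0.6969 = 89.48 lb (target 89.49 lb)
The glass-mass cross-check: the batch minus its LOI: 1000 lb (the Σ of target masses is 1000 lb; stated basis 1000 lb — any gap is answer rounding).
Batch grand total — Σ batch = 1111 lb; loss to ignition Σ batch·LOI = 111.3 lb; yield = glass ÷ total batch = 89.98%.

Batch per 1000 lb glass melt:
  Soda ash: 165.8 lb
  Na-feldspar: 91.37 lb
  TiO2: 126.4 lb
  Strontianite: 128.4 lb
  Silica sand: 599.5 lb
Total batch = 1111 lb; LOI loss = 111.3 lb; yield = 89.98%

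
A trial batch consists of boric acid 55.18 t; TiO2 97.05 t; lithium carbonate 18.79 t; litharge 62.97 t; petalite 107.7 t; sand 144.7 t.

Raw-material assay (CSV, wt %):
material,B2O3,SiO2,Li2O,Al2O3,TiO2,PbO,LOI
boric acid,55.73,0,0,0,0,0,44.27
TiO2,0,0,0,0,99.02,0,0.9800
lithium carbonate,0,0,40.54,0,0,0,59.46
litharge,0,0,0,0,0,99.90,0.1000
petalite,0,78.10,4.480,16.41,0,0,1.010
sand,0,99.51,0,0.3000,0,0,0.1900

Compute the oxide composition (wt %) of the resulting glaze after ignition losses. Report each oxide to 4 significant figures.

Glass mass = 448.4 t (batch 486.4 − LOI 37.98).
Composition: B2O3 6.858%, SiO2 50.87%, Li2O 2.775%, Al2O3 4.038%, TiO2 21.43%, PbO 14.03%

Full float precision is kept through the solve. The intermediate values are shown, rounded to four significant figures, between the steps; every reported number carries a single rounding; all derived quantities, which include the totals, the six compositions, glass mass, the yield, LOI, are re-derived in full float precision, as written in the problem or answer text, using the weight values on 448.4 t of glass.
What the batch supplies per oxide:
  B2O3: 55.18·0.5573 = 30.75 t
  SiO2: 107.7·0.7810 + 144.7·0.9951 = 228.1 t
  Li2O: 18.79·0.4054 + 107.7·0.04480 = 12.44 t
  Al2O3: 107.7·0.1641 + 144.7·0.003000 = 18.11 t
  TiO2: 97.05·0.9902 = 96.10 t
  PbO: 62.97·0.9990 = 62.91 t
LOI: 55.18·0.4427 + 97.05·0.009800 + 18.79·0.5946 + 62.97·0.001000 + 107.7·0.01010 + 144.7·0.001900 = 37.98 t
batch − LOI leaves glass = 486.4 − 37.98 = 448.4 t (matching Σ of the oxides)
percent by weight: oxide/glass ×100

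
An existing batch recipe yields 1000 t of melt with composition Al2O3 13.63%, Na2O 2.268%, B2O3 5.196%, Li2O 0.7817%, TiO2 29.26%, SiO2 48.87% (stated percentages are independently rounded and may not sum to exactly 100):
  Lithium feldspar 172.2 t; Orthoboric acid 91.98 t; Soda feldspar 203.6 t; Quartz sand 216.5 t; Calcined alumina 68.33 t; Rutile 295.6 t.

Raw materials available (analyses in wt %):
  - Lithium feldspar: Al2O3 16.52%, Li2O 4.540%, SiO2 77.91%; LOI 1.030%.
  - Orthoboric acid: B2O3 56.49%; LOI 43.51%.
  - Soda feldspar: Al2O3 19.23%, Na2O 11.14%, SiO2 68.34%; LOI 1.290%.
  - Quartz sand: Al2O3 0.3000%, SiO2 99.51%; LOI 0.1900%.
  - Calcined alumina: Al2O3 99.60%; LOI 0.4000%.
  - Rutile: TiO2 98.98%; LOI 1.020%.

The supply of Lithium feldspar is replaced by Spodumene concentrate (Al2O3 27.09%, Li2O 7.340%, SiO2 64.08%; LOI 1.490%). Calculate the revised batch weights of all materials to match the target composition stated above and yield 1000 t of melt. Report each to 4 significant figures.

The intermediate values are printed, rounded to 4 significant figures, on the page. Every computation keeps full float precision at each step — exactly one rounding goes into every reported figure — the derived quantities (six oxide percentages, yield, the totals, glass mass, ignition loss) are carried from the batch weights on 1000 t of glass at exact precision, as they appear in the question or the answer.
Target masses of each oxide per 1000 t melt:
  Al2O3: 13.63% × 1000 = 136.3 t
  Na2O: 2.268% × 1000 = 22.68 t
  B2O3: 5.196% × 1000 = 51.96 t
  Li2O: 0.7817% × 1000 = 7.817 t
  TiO2: 29.26% × 1000 = 292.6 t
  SiO2: 48.87% × 1000 = 488.7 t
Mass-balance tally per oxide using the reported weights, per the basis as stated (every target is met by its sum modulo rounding of the values):
  Al2O3: 106.5·0.2709 + 203.6·0.1923 + 282.7·0.003000 + 67.72·0.9960 = 136.3 t (target 136.3 t)
  Na2O: 203.6·0.1114 = 22.68 t (target 22.68 t)
  B2O3: 91.98·0.5649 = 51.96 t (target 51.96 t)
  Li2O: 106.5·0.07340 = 7.817 t (target 7.817 t)
  TiO2: 295.6·0.9898 = 292.6 t (target 292.6 t)
  SiO2: 106.5·0.6408 + 203.6·0.6834 + 282.7·0.9951 = 488.7 t (target 488.7 t)
Auditing the glass mass value: total charge less LOI = 1000 t (targets for the oxides total 1000 t; the stated basis being 1000 t — gaps are rounding artifacts).
Batch total: Σ batch = 1048 t; LOI loss = Σ batch·LOI = 48.06 t; yield: glass divided by total = 95.41%.

Revised batch per 1000 t melt:
  Spodumene concentrate: 106.5 t
  Orthoboric acid: 91.98 t
  Soda feldspar: 203.6 t
  Quartz sand: 282.7 t
  Calcined alumina: 67.72 t
  Rutile: 295.6 t
Total batch = 1048 t; LOI loss = 48.06 t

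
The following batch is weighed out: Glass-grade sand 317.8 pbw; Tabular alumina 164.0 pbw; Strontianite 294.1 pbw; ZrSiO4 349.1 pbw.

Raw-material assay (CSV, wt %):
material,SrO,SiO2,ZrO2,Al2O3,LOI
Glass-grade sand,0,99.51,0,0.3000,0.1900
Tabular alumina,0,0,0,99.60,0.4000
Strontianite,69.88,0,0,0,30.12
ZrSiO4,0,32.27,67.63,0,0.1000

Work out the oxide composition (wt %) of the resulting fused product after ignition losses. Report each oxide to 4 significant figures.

Glass mass = 1035 pbw (batch 1125 − LOI 90.19).
Composition: SrO 19.86%, SiO2 41.45%, ZrO2 22.82%, Al2O3 15.88%

Each numeric step holds full precision all the way through. Working values are displayed (rounded to 4 significant digits) when written out. Every reported number undergoes a single rounding; the derived quantities, including LOI, the totals, the four compositions, glass mass, yield, are computed using the weight values at 1035 pbw of glass at exact precision as written in problem or answer.
Delivered oxide masses:
  SrO: 294.1·0.6988 = 205.5 pbw
  SiO2: 317.8·0.9951 + 349.1·0.3227 = 428.9 pbw
  ZrO2: 349.1·0.6763 = 236.1 pbw
  Al2O3: 317.8·0.003000 + 164.0·0.9960 = 164.3 pbw
LOI: 317.8·0.001900 + 164.0·0.004000 + 294.1·0.3012 + 349.1·0.001000 = 90.19 pbw
Resulting glass, batch − LOI: 1125 − 90.19 = 1035 pbw (the oxide masses sum to this)
wt % = 100 × oxide mass / glass mass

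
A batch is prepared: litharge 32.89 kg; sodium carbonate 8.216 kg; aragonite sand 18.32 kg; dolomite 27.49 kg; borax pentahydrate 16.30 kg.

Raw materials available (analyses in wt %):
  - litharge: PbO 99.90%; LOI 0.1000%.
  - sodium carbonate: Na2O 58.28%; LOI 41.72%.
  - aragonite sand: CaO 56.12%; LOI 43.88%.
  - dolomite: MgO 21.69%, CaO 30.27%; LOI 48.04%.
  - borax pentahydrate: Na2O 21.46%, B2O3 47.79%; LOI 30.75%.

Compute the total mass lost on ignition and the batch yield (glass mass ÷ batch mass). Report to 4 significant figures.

LOI loss = 29.72 kg; glass = 73.50 kg; yield = 71.21%

The working math holds exact precision at all times. The intermediate values are shown with 4-significant-figure rounding in the printout — each reported result is rounded once only. Derived quantities (net glass mass, five oxide percentages, LOI, totals, the yield) are rebuilt using the weight values for 73.50 kg of glass at exact precision, exactly as shown in either problem or answer.
Material-by-material LOI:
  litharge: 32.89 × 0.001000 = 0.03289 kg
  sodium carbonate: 8.216 × 0.4172 = 3.428 kg
  aragonite sand: 18.32 × 0.4388 = 8.039 kg
  dolomite: 27.49 × 0.4804 = 13.21 kg
  borax pentahydrate: 16.30 × 0.3075 = 5.012 kg
Total LOI = 29.72 kg
Glass = batch − LOI = 103.2 − 29.72 = 73.50 kg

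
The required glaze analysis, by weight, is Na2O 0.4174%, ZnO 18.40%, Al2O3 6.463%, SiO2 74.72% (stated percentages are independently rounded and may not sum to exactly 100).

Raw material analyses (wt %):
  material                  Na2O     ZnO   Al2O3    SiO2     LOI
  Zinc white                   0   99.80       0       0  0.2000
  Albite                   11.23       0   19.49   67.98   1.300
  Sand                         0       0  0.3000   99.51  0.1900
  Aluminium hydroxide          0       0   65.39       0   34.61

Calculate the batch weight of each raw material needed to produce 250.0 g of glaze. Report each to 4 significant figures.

Full precision is maintained in all steps. In-progress results are displayed rounded to 4 significant digits within the worked lines. Exactly one rounding lands on each reported result. Derived quantities are re-derived starting from the weights at 250.0 g of glass at full float precision (the totals, ignition loss, the four compositions, yield, net glass mass) as written in the question or the answer.
Oxide mass targets, per 250.0 g glaze:
  Na2O: 0.4174% × 250.0 = 1.043 g
  ZnO: 18.40% × 250.0 = 46.00 g
  Al2O3: 6.463% × 250.0 = 16.16 g
  SiO2: 74.72% × 250.0 = 186.8 g
Checking each oxide sum with the batch weights as given, against the basis in use (oxide sums agree with the targets within answer rounding):
  Na2O: 9.292·0.1123 = 1.043 g (target 1.043 g)
  ZnO: 46.09·0.9980 = 46.00 g (target 46.00 g)
  Al2O3: 9.292·0.1949 + 181.4·0.003000 + 21.11·0.6539 = 16.16 g (target 16.16 g)
  SiO2: 9.292·0.6798 + 181.4·0.9951 = 186.8 g (target 186.8 g)
Consistency of the glass mass: total batch − LOI = 250.0 g (summing oxide targets gives 250.0 g; versus the stated basis of 250.0 g — gaps are rounding artifacts).
Batch total: Σ batch = 257.9 g; the LOI term Σ batch·LOI equals 7.864 g; as yield: glass ÷ batch → 96.95%.

Batch per 250.0 g glaze:
  Zinc white: 46.09 g
  Albite: 9.292 g
  Sand: 181.4 g
  Aluminium hydroxide: 21.11 g
Total batch = 257.9 g; LOI loss = 7.864 g; yield = 96.95%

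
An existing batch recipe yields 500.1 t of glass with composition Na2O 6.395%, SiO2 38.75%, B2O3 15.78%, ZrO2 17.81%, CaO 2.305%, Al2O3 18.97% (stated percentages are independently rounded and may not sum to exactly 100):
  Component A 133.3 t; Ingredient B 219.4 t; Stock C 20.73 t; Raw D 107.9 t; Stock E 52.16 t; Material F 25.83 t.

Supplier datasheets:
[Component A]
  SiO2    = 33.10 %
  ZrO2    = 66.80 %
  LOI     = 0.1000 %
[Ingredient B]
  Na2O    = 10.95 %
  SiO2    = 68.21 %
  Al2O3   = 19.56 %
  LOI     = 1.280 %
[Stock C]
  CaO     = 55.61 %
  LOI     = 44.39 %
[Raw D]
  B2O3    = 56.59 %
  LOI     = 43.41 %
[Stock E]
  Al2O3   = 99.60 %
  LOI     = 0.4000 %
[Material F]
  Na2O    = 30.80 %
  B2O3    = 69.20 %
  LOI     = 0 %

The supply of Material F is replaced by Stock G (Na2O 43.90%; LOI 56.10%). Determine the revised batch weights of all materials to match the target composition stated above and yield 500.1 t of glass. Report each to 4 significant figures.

Revised batch per 500.1 t glass:
  Component A: 133.3 t
  Ingredient B: 219.4 t
  Stock C: 20.73 t
  Raw D: 139.5 t
  Stock E: 52.16 t
  Stock G: 18.12 t
Total batch = 583.2 t; LOI loss = 83.07 t

Full float precision is held through the solve. Mid-chain values appear, with 4-significant-digit rounding, at each printed step; every reported number is rounded just once; all derived quantities are recomputed at full float precision (yield, the totals, LOI, six oxide percentages, net glass mass) starting from the weights for 500.1 t of glass as given in the problem or the answer.
The oxide mass targets at 500.1 t glass:
  Na2O: 6.395% × 500.1 = 31.98 t
  SiO2: 38.75% × 500.1 = 193.8 t
  B2O3: 15.78% × 500.1 = 78.92 t
  ZrO2: 17.81% × 500.1 = 89.07 t
  CaO: 2.305% × 500.1 = 11.53 t
  Al2O3: 18.97% × 500.1 = 94.87 t
Oxide-by-oxide audit from the weights as reported, at the basis given (delivered sums recover each target exact up to rounding of places):
  Na2O: 219.4·0.1095 + 18.12·0.4390 = 31.98 t (target 31.98 t)
  SiO2: 133.3·0.3310 + 219.4·0.6821 = 193.8 t (target 193.8 t)
  B2O3: 139.5·0.5659 = 78.94 t (target 78.92 t)
  ZrO2: 133.3·0.6680 = 89.04 t (target 89.07 t)
  CaO: 20.73·0.5561 = 11.53 t (target 11.53 t)
  Al2O3: 219.4·0.1956 + 52.16·0.9960 = 94.87 t (target 94.87 t)
Glass-mass sanity pass: the batch minus its LOI: 500.1 t (the Σ of target masses is 500.2 t; stated basis 500.1 t — rounding explains the deltas).
Summing the batch: Σ batch = 583.2 t; loss to ignition Σ batch·LOI = 83.07 t; yield = glass ÷ total batch = 85.76%.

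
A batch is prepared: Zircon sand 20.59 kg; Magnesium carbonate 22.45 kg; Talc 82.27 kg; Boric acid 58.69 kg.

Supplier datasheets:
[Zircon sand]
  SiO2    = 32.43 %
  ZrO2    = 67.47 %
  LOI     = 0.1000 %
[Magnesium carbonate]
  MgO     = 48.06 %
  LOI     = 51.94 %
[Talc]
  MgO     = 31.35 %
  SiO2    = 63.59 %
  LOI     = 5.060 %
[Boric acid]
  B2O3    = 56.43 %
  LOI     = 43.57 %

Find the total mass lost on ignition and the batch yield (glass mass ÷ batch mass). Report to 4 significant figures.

LOI loss = 41.42 kg; glass = 142.6 kg; yield = 77.49%

Every computation carries full precision in every operation. In-progress results appear (rounded to four significant figures) when written out. Each reported value carries a single rounding — the derived quantities are rebuilt starting from the weights per 142.6 kg of glass in full float precision (net glass mass, LOI, the four compositions, totals, the yield) as quoted within the problem or answer text.
Each material's LOI contribution:
  Zircon sand: 20.59 × 0.001000 = 0.02059 kg
  Magnesium carbonate: 22.45 × 0.5194 = 11.66 kg
  Talc: 82.27 × 0.05060 = 4.163 kg
  Boric acid: 58.69 × 0.4357 = 25.57 kg
Total LOI = 41.42 kg
Glass = batch − LOI = 184.0 − 41.42 = 142.6 kg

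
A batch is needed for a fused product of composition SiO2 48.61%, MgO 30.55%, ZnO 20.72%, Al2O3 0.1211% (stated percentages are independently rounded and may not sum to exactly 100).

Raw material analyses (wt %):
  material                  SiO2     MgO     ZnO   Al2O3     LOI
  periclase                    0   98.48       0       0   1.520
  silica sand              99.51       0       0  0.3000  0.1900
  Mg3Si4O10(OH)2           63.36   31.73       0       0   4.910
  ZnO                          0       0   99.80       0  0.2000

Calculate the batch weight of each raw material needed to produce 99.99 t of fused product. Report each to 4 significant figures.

All internal work runs at full precision at every stage — the intermediate values appear, with 4-significant-digit rounding, within the worked lines — every reported figure takes just one rounding; the derived quantities are recomputed in full float precision (totals, the four compositions, glass mass, yield, ignition loss) from the batch weights at 99.99 t of glass as set out in the question or the answer.
Per-oxide target masses for 99.99 t fused product:
  SiO2: 48.61% × 99.99 = 48.61 t
  MgO: 30.55% × 99.99 = 30.55 t
  ZnO: 20.72% × 99.99 = 20.72 t
  Al2O3: 0.1211% × 99.99 = 0.1211 t
Verifying the oxide balance applying the batch weights above, relative to the basis at hand (oxide sums agree with the targets exact up to rounding of places):
  SiO2: 40.36·0.9951 + 13.32·0.6336 = 48.60 t (target 48.61 t)
  MgO: 26.73·0.9848 + 13.32·0.3173 = 30.55 t (target 30.55 t)
  ZnO: 20.76·0.9980 = 20.72 t (target 20.72 t)
  Al2O3: 40.36·0.003000 = 0.1211 t (target 0.1211 t)
Mass balance on the glass: batch Σ − ignition loss = 99.99 t (the Σ of target masses is 99.99 t; the stated basis being 99.99 t — gaps are rounding artifacts).
Adding the batch up: Σ batch = 101.2 t; Σ batch·LOI gives LOI loss = 1.179 t; yield, glass over the total, = 98.84%.

Batch per 99.99 t fused product:
  periclase: 26.73 t
  silica sand: 40.36 t
  Mg3Si4O10(OH)2: 13.32 t
  ZnO: 20.76 t
Total batch = 101.2 t; LOI loss = 1.179 t; yield = 98.84%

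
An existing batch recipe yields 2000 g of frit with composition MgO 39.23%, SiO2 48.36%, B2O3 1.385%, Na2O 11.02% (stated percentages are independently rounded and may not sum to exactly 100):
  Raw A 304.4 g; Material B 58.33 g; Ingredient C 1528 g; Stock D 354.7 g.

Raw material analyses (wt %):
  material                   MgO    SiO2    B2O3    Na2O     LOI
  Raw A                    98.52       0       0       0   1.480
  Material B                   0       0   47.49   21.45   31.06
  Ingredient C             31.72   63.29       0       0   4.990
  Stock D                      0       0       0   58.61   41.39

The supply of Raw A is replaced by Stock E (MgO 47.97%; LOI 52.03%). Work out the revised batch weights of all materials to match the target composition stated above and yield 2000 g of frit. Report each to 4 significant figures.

Mid-chain values are shown, rounded to 4 significant figures, in the working; all arithmetic runs at full precision at every stage. Every reported number is rounded a single time. The derived quantities (totals, glass mass, ignition loss, the yield, four oxide percentages) are re-derived starting from the weights at 2000 g of glass at exact precision, as written in problem or answer.
Target masses of each oxide per 2000 g frit:
  MgO: 39.23% × 2000 = 784.6 g
  SiO2: 48.36% × 2000 = 967.2 g
  B2O3: 1.385% × 2000 = 27.70 g
  Na2O: 11.02% × 2000 = 220.4 g
Mass-balance tally per oxide from the weights as reported, against the basis in use (sum by sum, the targets are met modulo rounding of the values):
  MgO: 625.1·0.4797 + 1528·0.3172 = 784.5 g (target 784.6 g)
  SiO2: 1528·0.6329 = 967.1 g (target 967.2 g)
  B2O3: 58.33·0.4749 = 27.70 g (target 27.70 g)
  Na2O: 58.33·0.2145 + 354.7·0.5861 = 220.4 g (target 220.4 g)
Glass-mass sanity pass: batch Σ − ignition loss = 2000 g (per-oxide target masses sum to 2000 g; stated basis 2000 g — gaps are rounding artifacts).
Total batch = Σ batch = 2566 g; the LOI term Σ batch·LOI equals 566.4 g; the yield ratio, glass ÷ batch: 77.93%.

Revised batch per 2000 g frit:
  Stock E: 625.1 g
  Material B: 58.33 g
  Ingredient C: 1528 g
  Stock D: 354.7 g
Total batch = 2566 g; LOI loss = 566.4 g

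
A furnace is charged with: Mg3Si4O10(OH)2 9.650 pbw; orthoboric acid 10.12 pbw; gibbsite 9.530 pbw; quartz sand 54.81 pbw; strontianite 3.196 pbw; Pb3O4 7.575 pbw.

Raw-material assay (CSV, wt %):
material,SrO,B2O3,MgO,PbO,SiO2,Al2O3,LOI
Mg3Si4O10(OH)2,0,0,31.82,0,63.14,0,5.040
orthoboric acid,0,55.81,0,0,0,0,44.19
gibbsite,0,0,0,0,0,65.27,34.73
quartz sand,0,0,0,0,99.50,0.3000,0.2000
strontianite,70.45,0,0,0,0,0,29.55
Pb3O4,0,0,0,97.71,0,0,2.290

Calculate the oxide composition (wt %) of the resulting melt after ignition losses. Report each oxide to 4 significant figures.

Exact precision is held at every stage — intermediates are displayed, rounded to four significant figures, between the steps — every reported value is rounded a single time; the derived quantities (the totals, yield, ignition loss, net glass mass, the six compositions) are re-derived at exact precision from the weighed amounts for 85.39 pbw of glass, precisely as stated by the question or the answer.
Oxide masses out of the charge:
  SrO: 3.196·0.7045 = 2.252 pbw
  B2O3: 10.12·0.5581 = 5.648 pbw
  MgO: 9.650·0.3182 = 3.071 pbw
  PbO: 7.575·0.9771 = 7.402 pbw
  SiO2: 9.650·0.6314 + 54.81·0.9950 = 60.63 pbw
  Al2O3: 9.530·0.6527 + 54.81·0.003000 = 6.385 pbw
LOI: 9.650·0.05040 + 10.12·0.4419 + 9.530·0.3473 + 54.81·0.002000 + 3.196·0.2955 + 7.575·0.02290 = 9.496 pbw
Net of LOI, the glass mass = 94.88 − 9.496 = 85.39 pbw (= the summed oxide contributions)
wt %: oxide over glass, times 100

Glass mass = 85.39 pbw (batch 94.88 − LOI 9.496).
Composition: SrO 2.637%, B2O3 6.615%, MgO 3.596%, PbO 8.668%, SiO2 71.01%, Al2O3 7.477%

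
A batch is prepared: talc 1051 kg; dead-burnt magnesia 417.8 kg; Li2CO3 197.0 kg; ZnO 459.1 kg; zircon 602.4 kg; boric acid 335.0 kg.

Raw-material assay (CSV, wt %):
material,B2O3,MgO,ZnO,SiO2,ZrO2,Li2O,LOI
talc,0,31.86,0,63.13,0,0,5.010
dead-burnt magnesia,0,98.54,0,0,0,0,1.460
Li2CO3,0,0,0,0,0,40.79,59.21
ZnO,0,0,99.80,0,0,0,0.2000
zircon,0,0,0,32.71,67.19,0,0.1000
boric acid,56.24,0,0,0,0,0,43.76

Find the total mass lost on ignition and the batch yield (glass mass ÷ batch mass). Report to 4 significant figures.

Mid-chain values are displayed with 4-significant-digit rounding when written out; the working math maintains full float precision at each step; every reported figure takes just one rounding. Derived quantities are rebuilt in full precision (LOI, yield, glass mass, six oxide percentages, totals) starting from the weights per 2739 kg of glass precisely as stated by question or answer.
Each material's LOI contribution:
  talc: 1051 × 0.05010 = 52.66 kg
  dead-burnt magnesia: 417.8 × 0.01460 = 6.100 kg
  Li2CO3: 197.0 × 0.5921 = 116.6 kg
  ZnO: 459.1 × 0.002000 = 0.9182 kg
  zircon: 602.4 × 0.001000 = 0.6024 kg
  boric acid: 335.0 × 0.4376 = 146.6 kg
Total LOI = 323.5 kg
Glass = batch − LOI = 3062 − 323.5 = 2739 kg

LOI loss = 323.5 kg; glass = 2739 kg; yield = 89.44%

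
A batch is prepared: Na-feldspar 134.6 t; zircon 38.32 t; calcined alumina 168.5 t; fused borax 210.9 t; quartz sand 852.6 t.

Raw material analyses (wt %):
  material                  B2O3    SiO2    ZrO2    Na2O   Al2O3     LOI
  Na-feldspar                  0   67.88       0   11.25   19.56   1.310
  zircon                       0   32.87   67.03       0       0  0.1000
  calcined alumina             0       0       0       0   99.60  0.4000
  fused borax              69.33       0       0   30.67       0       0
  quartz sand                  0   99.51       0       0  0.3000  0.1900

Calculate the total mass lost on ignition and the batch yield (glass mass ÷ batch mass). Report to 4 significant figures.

LOI loss = 4.096 t; glass = 1401 t; yield = 99.71%

Full precision is kept throughout. The intermediate values are printed, rounded to 4 significant digits, between the steps; every reported figure is rounded just once; derived quantities are computed at full precision (LOI, the totals, the yield, the five compositions, net glass mass) using the weight values for 1401 t of glass, as set out in question or answer.
Material-by-material LOI:
  Na-feldspar: 134.6 × 0.01310 = 1.763 t
  zircon: 38.32 × 0.001000 = 0.03832 t
  calcined alumina: 168.5 × 0.004000 = 0.6740 t
  fused borax: 210.9 × 0 = 0 t
  quartz sand: 852.6 × 0.001900 = 1.620 t
Total LOI = 4.096 t
Glass = batch − LOI = 1405 − 4.096 = 1401 t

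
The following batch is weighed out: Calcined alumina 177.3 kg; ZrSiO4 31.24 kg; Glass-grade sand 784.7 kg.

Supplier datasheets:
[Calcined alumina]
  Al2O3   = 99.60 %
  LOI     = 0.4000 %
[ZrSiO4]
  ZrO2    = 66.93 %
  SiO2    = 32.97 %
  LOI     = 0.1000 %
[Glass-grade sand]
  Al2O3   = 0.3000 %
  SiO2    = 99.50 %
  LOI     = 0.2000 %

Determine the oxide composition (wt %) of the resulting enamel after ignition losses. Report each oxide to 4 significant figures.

All internal work maintains full float precision in all steps — in-progress results are shown, rounded to four significant digits, across the worked steps. Exactly one rounding is applied to every reported value — all derived quantities, which include glass mass, three oxide percentages, the totals, ignition loss, yield, are rebuilt at full precision, as written in question or answer, starting from the weights for 990.9 kg of glass.
Oxide-by-oxide delivered mass:
  Al2O3: 177.3·0.9960 + 784.7·0.003000 = 178.9 kg
  ZrO2: 31.24·0.6693 = 20.91 kg
  SiO2: 31.24·0.3297 + 784.7·0.9950 = 791.1 kg
LOI: 177.3·0.004000 + 31.24·0.001000 + 784.7·0.002000 = 2.310 kg
batch − LOI leaves glass = 993.2 − 2.310 = 990.9 kg (= Σ oxide masses)
each oxide over glass, ×100, is wt %

Glass mass = 990.9 kg (batch 993.2 − LOI 2.310).
Composition: Al2O3 18.06%, ZrO2 2.110%, SiO2 79.83%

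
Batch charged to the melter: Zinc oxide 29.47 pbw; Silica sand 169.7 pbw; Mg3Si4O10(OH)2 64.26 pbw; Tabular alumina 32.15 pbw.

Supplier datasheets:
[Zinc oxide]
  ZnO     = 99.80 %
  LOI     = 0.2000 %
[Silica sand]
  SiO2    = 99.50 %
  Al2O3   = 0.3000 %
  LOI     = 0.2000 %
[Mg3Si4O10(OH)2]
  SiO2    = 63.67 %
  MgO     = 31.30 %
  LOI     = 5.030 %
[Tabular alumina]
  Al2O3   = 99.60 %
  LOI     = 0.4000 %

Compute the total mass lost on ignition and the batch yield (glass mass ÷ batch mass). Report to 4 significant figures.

Values along the way appear with 4-significant-digit rounding at each printed step; each numeric step maintains exact precision through every step; a single rounding produces every reported result. All derived quantities, which include yield, ignition loss, the totals, the four compositions, glass mass, are re-derived at exact precision, as written in the problem or the answer, from the weighed amounts for 291.8 pbw of glass.
Material-by-material LOI:
  Zinc oxide: 29.47 × 0.002000 = 0.05894 pbw
  Silica sand: 169.7 × 0.002000 = 0.3394 pbw
  Mg3Si4O10(OH)2: 64.26 × 0.05030 = 3.232 pbw
  Tabular alumina: 32.15 × 0.004000 = 0.1286 pbw
Total LOI = 3.759 pbw
Glass = batch − LOI = 295.6 − 3.759 = 291.8 pbw

LOI loss = 3.759 pbw; glass = 291.8 pbw; yield = 98.73%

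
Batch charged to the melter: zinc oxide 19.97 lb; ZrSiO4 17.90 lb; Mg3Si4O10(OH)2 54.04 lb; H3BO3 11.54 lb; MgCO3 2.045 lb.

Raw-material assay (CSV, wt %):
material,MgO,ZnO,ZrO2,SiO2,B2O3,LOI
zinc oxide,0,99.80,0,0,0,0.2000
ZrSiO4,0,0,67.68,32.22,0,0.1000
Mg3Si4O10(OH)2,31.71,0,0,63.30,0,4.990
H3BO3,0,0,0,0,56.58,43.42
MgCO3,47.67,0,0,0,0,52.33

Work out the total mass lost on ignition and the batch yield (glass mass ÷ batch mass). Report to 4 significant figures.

LOI loss = 8.835 lb; glass = 96.66 lb; yield = 91.62%

Rounding to four significant digits extends to each in-between result as shown. Every computation holds full precision from first step to last; a single rounding produces each reported result — the derived quantities are carried from the batch weights on 96.66 lb of glass in full float precision (LOI, the totals, five oxide percentages, net glass mass, the yield) as written in problem or answer.
Per-material ignition loss:
  zinc oxide: 19.97 × 0.002000 = 0.03994 lb
  ZrSiO4: 17.90 × 0.001000 = 0.01790 lb
  Mg3Si4O10(OH)2: 54.04 × 0.04990 = 2.697 lb
  H3BO3: 11.54 × 0.4342 = 5.011 lb
  MgCO3: 2.045 × 0.5233 = 1.070 lb
Total LOI = 8.835 lb
Glass = batch − LOI = 105.5 − 8.835 = 96.66 lb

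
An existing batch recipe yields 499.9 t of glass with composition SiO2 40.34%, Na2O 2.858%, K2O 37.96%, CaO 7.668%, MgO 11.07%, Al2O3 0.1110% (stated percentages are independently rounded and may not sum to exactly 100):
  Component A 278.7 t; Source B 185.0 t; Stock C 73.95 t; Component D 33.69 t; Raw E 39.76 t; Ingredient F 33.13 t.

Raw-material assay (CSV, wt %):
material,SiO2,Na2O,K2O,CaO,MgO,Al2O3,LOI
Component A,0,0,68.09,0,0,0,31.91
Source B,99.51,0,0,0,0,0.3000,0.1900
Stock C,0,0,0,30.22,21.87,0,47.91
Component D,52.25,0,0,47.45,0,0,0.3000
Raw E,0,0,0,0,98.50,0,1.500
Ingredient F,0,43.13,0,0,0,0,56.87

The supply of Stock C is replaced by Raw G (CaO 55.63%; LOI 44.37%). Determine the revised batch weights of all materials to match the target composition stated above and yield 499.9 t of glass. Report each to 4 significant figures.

The working math holds exact precision at each step — intermediates appear, with 4-significant-digit rounding, when written out. Exactly one rounding is applied to each reported number — the derived quantities, including yield, LOI, the totals, six oxide percentages, net glass mass, are carried starting from the weights per 499.9 t of glass in full float precision as they appear in problem or answer.
Target oxide masses per 499.9 t glass:
  SiO2: 40.34% × 499.9 = 201.7 t
  Na2O: 2.858% × 499.9 = 14.29 t
  K2O: 37.96% × 499.9 = 189.8 t
  CaO: 7.668% × 499.9 = 38.33 t
  MgO: 11.07% × 499.9 = 55.34 t
  Al2O3: 0.1110% × 499.9 = 0.5549 t
Verifying the oxide balance working from each reported weight, on the stated basis (target by target, the sums agree given rounding of the digits):
  SiO2: 185.0·0.9951 + 33.69·0.5225 = 201.7 t (target 201.7 t)
  Na2O: 33.13·0.4313 = 14.29 t (target 14.29 t)
  K2O: 278.7·0.6809 = 189.8 t (target 189.8 t)
  CaO: 40.17·0.5563 + 33.69·0.4745 = 38.33 t (target 38.33 t)
  MgO: 56.18·0.9850 = 55.34 t (target 55.34 t)
  Al2O3: 185.0·0.003000 = 0.5550 t (target 0.5549 t)
Auditing the glass mass value: total batch − LOI = 500.0 t (summing oxide targets gives 499.9 t; the stated basis being 499.9 t — a pure rounding effect).
Adding the batch up: Σ batch = 626.9 t; LOI removed, Σ of batch·LOI: 126.9 t; glass ÷ batch gives a yield of 79.76%.

Revised batch per 499.9 t glass:
  Component A: 278.7 t
  Source B: 185.0 t
  Raw G: 40.17 t
  Component D: 33.69 t
  Raw E: 56.18 t
  Ingredient F: 33.13 t
Total batch = 626.9 t; LOI loss = 126.9 t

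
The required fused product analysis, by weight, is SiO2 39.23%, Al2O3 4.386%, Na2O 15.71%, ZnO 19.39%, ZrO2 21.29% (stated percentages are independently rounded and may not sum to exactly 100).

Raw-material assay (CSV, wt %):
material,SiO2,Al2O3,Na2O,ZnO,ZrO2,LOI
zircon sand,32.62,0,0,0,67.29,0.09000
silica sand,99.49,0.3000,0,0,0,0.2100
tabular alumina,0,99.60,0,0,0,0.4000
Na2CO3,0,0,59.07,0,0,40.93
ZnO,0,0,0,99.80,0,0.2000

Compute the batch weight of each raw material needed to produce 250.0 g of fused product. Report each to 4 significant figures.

Batch per 250.0 g fused product:
  zircon sand: 79.10 g
  silica sand: 72.64 g
  tabular alumina: 10.79 g
  Na2CO3: 66.49 g
  ZnO: 48.57 g
Total batch = 277.6 g; LOI loss = 27.58 g; yield = 90.07%

Every computation keeps full float precision through the solve; working values are shown with 4-significant-figure rounding as written. Every reported number is rounded a single time; all derived quantities (yield, five oxide percentages, net glass mass, totals, ignition loss) are computed from the batch weights at 250.0 g of glass in full precision, as they appear in the question or the answer.
Target masses of each oxide per 250.0 g fused product:
  SiO2: 39.23% × 250.0 = 98.08 g
  Al2O3: 4.386% × 250.0 = 10.96 g
  Na2O: 15.71% × 250.0 = 39.28 g
  ZnO: 19.39% × 250.0 = 48.48 g
  ZrO2: 21.29% × 250.0 = 53.22 g
Sums-versus-targets review applying the batch weights above, under the basis named above (every target is met by its sum up to rounding of the answer):
  SiO2: 79.10·0.3262 + 72.64·0.9949 = 98.07 g (target 98.08 g)
  Al2O3: 72.64·0.003000 + 10.79·0.9960 = 10.96 g (target 10.96 g)
  Na2O: 66.49·0.5907 = 39.28 g (target 39.28 g)
  ZnO: 48.57·0.9980 = 48.47 g (target 48.48 g)
  ZrO2: 79.10·0.6729 = 53.23 g (target 53.22 g)
Consistency of the glass mass: net batch after ignition = 250.0 g (the targets, summed, come to 250.0 g; versus the stated basis of 250.0 g — any gap is answer rounding).
Batch grand total — Σ batch = 277.6 g; the LOI term Σ batch·LOI equals 27.58 g; glass ÷ batch gives a yield of 90.07%.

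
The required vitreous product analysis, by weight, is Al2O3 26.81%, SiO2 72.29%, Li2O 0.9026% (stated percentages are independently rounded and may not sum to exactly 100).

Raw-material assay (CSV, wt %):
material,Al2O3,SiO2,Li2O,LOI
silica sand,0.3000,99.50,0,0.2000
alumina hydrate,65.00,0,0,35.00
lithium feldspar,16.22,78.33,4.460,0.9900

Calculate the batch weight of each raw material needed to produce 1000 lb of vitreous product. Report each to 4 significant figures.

Batch per 1000 lb vitreous product:
  silica sand: 567.2 lb
  alumina hydrate: 359.3 lb
  lithium feldspar: 202.4 lb
Total batch = 1129 lb; LOI loss = 128.9 lb; yield = 88.58%

Values along the way are shown, rounded to 4 significant figures, at each printed step. All arithmetic holds full precision from first step to last. A single rounding finalizes each reported result — the derived quantities are carried at full precision (net glass mass, yield, totals, three oxide percentages, ignition loss) from the batch weights per 1000 lb of glass as they appear in problem or answer.
Oxide-by-oxide targets in 1000 lb vitreous product:
  Al2O3: 26.81% × 1000 = 268.1 lb
  SiO2: 72.29% × 1000 = 722.9 lb
  Li2O: 0.9026% × 1000 = 9.026 lb
Verifying the oxide balance working from each reported weight, for the quoted basis mass (target by target, the sums agree modulo rounding of the values):
  Al2O3: 567.2·0.003000 + 359.3·0.6500 + 202.4·0.1622 = 268.1 lb (target 268.1 lb)
  SiO2: 567.2·0.9950 + 202.4·0.7833 = 722.9 lb (target 722.9 lb)
  Li2O: 202.4·0.04460 = 9.027 lb (target 9.026 lb)
Consistency of the glass mass: the batch minus its LOI: 1000 lb (targets for the oxides total 1000 lb; versus the stated basis of 1000 lb — rounding explains the deltas).
Adding the batch up: Σ batch = 1129 lb; the LOI term Σ batch·LOI equals 128.9 lb; yield, glass over the total, = 88.58%.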